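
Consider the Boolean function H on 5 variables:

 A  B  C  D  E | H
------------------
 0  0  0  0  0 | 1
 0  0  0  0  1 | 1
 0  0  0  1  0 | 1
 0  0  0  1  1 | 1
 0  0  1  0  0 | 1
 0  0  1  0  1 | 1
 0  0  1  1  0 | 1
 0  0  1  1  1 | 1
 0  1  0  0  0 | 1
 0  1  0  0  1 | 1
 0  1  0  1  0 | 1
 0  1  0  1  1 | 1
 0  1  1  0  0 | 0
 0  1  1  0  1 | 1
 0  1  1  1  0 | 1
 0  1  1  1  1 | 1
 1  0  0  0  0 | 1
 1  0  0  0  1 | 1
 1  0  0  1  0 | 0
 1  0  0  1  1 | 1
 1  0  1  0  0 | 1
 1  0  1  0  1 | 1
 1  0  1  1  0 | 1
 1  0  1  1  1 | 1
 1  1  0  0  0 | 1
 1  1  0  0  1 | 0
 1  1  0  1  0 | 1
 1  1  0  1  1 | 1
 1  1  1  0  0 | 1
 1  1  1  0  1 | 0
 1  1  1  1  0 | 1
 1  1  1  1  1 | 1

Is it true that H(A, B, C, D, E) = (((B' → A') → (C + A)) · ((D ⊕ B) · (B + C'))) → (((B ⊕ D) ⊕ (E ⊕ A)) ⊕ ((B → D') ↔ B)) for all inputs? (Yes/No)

Yes

Evaluate (((B' → A') → (C + A)) · ((D ⊕ B) · (B + C'))) → (((B ⊕ D) ⊕ (E ⊕ A)) ⊕ ((B → D') ↔ B)) on each row and compare to H:
  A=0, B=0, C=0, D=0, E=0: formula gives 1, H = 1 ✓
  A=0, B=0, C=0, D=0, E=1: formula gives 1, H = 1 ✓
  A=0, B=0, C=0, D=1, E=0: formula gives 1, H = 1 ✓
  A=0, B=0, C=0, D=1, E=1: formula gives 1, H = 1 ✓
  …and likewise for the remaining 28 rows.
No disagreement on any input; they are logically equivalent.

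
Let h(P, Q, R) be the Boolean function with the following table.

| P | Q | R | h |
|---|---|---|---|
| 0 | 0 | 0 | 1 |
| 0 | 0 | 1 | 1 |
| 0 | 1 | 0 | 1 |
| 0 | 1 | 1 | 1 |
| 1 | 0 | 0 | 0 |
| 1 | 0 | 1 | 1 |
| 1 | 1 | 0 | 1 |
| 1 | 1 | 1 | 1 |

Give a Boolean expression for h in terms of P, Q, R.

Only row (1,0,0) gives 0. So h is 1 everywhere except there — the complement of the minterm P·¬Q·¬R.

h(P, Q, R) = ~((P & ~Q) & ~R)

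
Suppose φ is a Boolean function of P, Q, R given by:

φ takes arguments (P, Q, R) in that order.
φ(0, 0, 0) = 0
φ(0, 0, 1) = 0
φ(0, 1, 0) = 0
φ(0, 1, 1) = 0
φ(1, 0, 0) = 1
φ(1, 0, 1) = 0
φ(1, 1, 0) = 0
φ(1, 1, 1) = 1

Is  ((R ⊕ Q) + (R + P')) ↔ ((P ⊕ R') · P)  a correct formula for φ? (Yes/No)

No

Check the formula against φ row by row:
  P=0, Q=0, R=0: formula gives 0, φ = 0 ✓
  P=0, Q=0, R=1: formula gives 0, φ = 0 ✓
  P=0, Q=1, R=0: formula gives 0, φ = 0 ✓
  P=0, Q=1, R=1: formula gives 0, φ = 0 ✓
  P=1, Q=0, R=0: formula gives 1, φ = 1 ✓
  P=1, Q=0, R=1: formula gives 1, but φ = 0 ✗
A single disagreement suffices: at (1,0,1) they differ, so the formula does not compute φ.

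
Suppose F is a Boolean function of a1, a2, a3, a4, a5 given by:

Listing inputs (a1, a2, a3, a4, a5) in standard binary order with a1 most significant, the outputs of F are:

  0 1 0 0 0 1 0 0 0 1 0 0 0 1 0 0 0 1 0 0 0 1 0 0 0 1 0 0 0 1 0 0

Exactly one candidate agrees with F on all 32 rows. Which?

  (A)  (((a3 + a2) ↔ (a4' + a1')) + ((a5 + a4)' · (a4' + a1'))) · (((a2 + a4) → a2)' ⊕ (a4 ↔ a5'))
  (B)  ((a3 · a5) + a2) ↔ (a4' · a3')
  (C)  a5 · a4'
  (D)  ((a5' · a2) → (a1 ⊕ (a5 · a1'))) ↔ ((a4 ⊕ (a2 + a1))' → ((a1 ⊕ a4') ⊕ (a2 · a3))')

(A): at (0,0,0,0,1) it gives 0, but F = 1 — eliminated.
(B): at (0,0,0,0,1) it gives 0, but F = 1 — eliminated.
(D): at (0,0,0,0,1) it gives 0, but F = 1 — eliminated.
(C) is the remaining candidate, and it agrees with F on all 32 inputs.

C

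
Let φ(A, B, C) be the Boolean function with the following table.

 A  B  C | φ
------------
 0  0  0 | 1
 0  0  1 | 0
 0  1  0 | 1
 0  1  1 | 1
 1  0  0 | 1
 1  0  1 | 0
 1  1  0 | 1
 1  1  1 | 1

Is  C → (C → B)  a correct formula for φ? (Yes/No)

Evaluate C → (C → B) on each row and compare to φ:
  A=0, B=0, C=0: formula gives 1, φ = 1 ✓
  A=0, B=0, C=1: formula gives 0, φ = 0 ✓
  A=0, B=1, C=0: formula gives 1, φ = 1 ✓
  A=0, B=1, C=1: formula gives 1, φ = 1 ✓
  A=1, B=0, C=0: formula gives 1, φ = 1 ✓
  …and likewise for the remaining 3 rows.
All 8 rows match — the expression computes φ exactly.

Yes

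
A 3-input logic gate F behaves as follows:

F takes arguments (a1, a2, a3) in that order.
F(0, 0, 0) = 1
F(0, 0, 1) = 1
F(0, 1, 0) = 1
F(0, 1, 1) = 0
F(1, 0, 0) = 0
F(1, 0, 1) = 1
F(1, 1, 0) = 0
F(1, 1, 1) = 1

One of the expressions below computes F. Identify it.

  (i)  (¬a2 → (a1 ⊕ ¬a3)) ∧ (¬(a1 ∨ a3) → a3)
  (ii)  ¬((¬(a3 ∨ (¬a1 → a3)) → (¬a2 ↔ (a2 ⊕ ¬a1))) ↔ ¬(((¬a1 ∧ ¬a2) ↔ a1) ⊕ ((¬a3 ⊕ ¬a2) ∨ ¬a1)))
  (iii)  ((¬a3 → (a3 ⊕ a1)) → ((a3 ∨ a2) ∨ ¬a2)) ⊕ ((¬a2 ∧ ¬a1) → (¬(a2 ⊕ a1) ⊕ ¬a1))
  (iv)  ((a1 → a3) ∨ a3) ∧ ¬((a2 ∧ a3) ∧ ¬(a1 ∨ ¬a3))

(i) disagrees with F on (0,0,0) (formula → 0, table → 1); rule it out.
(ii) disagrees with F on (0,1,0) (formula → 0, table → 1); rule it out.
(iii) disagrees with F on (0,1,0) (formula → 0, table → 1); rule it out.
(iv) is the remaining candidate, and it agrees with F on all 8 inputs.

iv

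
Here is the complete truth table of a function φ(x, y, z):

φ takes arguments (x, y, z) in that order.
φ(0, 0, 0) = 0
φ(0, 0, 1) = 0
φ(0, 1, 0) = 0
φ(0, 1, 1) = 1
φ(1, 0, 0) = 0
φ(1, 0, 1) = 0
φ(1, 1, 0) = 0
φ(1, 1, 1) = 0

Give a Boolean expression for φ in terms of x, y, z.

φ(x, y, z) = (¬x ∧ y) ∧ z

φ is 1 on exactly one input, (0,1,1), whose minterm is ¬x·y·z. So φ is just that conjunction.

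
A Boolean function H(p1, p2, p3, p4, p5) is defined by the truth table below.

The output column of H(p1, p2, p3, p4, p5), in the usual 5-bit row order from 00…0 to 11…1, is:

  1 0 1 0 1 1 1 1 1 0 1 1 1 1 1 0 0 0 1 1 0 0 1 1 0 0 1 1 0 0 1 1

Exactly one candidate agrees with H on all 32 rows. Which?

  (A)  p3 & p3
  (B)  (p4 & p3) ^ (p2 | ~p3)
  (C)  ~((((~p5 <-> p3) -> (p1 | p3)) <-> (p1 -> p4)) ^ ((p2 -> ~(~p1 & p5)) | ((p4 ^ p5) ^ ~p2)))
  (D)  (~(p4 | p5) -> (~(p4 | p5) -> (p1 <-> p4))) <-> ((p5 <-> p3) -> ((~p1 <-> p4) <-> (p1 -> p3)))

(A) fails at (0,0,0,0,0): the formula yields 0, H is 1.
(B) fails at (0,0,0,0,1): the formula yields 1, H is 0.
(D) fails at (0,0,0,0,0): the formula yields 0, H is 1.
That leaves (C). Evaluating it on every row reproduces the table of H exactly.

C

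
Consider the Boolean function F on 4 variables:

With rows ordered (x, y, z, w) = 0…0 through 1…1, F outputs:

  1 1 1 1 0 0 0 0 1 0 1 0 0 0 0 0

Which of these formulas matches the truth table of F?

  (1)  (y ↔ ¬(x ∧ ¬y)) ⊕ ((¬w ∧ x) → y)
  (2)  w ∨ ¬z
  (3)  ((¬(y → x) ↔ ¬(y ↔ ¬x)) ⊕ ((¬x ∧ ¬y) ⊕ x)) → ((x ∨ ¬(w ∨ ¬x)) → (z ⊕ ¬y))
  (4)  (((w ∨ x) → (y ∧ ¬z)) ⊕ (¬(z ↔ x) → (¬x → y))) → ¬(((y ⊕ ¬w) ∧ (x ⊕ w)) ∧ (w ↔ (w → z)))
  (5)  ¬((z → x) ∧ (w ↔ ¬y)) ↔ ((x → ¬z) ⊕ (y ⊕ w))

(2): at (0,0,1,0) it gives 0, but F = 1 — eliminated.
(3): at (0,1,0,0) it gives 1, but F = 0 — eliminated.
(4): at (0,1,0,0) it gives 1, but F = 0 — eliminated.
(5): at (0,0,1,1) it gives 0, but F = 1 — eliminated.
That leaves (1). Evaluating it on every row reproduces the table of F exactly.

1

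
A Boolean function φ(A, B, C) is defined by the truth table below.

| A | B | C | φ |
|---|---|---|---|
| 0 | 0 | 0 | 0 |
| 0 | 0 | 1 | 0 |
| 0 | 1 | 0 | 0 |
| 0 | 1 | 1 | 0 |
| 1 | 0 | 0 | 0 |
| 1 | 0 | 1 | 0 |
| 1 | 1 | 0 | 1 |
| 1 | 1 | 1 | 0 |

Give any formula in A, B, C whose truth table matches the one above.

φ(A, B, C) = (A AND B) AND NOT C

φ is 1 on exactly one input, (1,1,0), whose minterm is A·B·¬C. So φ is just that conjunction.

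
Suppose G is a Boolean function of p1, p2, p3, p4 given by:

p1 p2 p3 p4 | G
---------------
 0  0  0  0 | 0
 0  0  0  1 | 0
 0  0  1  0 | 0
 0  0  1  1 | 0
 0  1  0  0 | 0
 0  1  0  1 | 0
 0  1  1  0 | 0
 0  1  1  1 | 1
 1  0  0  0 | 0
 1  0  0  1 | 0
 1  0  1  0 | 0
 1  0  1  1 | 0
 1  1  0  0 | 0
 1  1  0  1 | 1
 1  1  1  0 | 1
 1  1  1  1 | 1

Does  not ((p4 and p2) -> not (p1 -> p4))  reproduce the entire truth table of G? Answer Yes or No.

Test each input against both G and the formula:
  p1=0, p2=0, p3=0, p4=0: formula gives 0, G = 0 ✓
  p1=0, p2=0, p3=0, p4=1: formula gives 0, G = 0 ✓
  p1=0, p2=0, p3=1, p4=0: formula gives 0, G = 0 ✓
  p1=0, p2=0, p3=1, p4=1: formula gives 0, G = 0 ✓
  …
  p1=0, p2=1, p3=0, p4=1: formula gives 1, but G = 0 ✗
A single disagreement suffices: at (0,1,0,1) they differ, so the formula does not compute G.

No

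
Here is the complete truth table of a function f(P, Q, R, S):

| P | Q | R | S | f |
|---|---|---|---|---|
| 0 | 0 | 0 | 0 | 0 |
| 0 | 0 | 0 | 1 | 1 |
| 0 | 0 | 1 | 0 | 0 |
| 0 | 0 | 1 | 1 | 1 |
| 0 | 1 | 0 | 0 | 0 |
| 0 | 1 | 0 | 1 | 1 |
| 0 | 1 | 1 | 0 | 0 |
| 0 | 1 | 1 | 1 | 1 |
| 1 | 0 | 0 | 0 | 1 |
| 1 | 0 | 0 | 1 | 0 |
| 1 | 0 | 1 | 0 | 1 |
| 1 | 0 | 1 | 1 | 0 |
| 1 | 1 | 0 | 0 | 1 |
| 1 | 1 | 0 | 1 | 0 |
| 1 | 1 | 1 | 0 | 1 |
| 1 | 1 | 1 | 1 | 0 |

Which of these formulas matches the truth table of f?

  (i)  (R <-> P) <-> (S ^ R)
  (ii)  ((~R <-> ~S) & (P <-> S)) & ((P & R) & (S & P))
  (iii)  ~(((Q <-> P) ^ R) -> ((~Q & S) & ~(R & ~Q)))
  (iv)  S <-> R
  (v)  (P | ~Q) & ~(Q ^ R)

i

(ii): at (0,0,0,1) it gives 0, but f = 1 — eliminated.
(iii): at (0,0,0,0) it gives 1, but f = 0 — eliminated.
(iv): at (0,0,0,0) it gives 1, but f = 0 — eliminated.
(v): at (0,0,0,0) it gives 1, but f = 0 — eliminated.
That leaves (i). Evaluating it on every row reproduces the table of f exactly.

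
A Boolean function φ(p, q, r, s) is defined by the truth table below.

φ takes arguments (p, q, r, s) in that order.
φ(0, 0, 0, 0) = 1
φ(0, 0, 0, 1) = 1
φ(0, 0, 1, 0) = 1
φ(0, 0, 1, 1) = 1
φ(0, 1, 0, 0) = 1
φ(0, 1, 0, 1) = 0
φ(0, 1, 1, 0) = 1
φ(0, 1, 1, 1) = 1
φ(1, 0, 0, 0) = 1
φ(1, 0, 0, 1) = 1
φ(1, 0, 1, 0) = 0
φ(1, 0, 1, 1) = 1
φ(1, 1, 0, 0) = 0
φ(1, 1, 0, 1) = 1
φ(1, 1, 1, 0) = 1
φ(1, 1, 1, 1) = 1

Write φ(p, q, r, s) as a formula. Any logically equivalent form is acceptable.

φ(p, q, r, s) = not (((((not p and q) and not r) and s) or (((p and not q) and r) and not s)) or (((p and q) and not r) and not s))

The 0-rows are (0,1,0,1), (1,0,1,0), (1,1,0,0). Take each as a conjunction (¬p·q·¬r·s, p·¬q·r·¬s, p·q·¬r·¬s), form their disjunction, and complement — that gives a formula that is 1 everywhere φ is.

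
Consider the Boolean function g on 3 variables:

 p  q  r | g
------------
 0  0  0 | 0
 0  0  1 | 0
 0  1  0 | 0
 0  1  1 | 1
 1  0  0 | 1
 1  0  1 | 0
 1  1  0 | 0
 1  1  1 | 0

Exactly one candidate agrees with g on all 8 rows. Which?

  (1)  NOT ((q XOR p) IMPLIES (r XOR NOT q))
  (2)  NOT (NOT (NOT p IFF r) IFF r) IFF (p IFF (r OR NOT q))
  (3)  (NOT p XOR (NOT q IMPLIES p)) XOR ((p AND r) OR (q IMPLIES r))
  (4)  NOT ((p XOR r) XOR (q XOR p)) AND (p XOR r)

4

(1) disagrees with g on (0,1,0) (formula → 1, table → 0); rule it out.
(2) disagrees with g on (0,1,0) (formula → 1, table → 0); rule it out.
(3) disagrees with g on (1,0,0) (formula → 0, table → 1); rule it out.
Only (4) survives; checking it on all 8 rows confirms it matches g.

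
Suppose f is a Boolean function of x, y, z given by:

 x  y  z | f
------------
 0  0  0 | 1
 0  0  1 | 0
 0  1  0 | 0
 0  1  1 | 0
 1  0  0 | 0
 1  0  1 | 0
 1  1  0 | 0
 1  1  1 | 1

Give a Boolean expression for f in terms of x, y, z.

f(x, y, z) = ((~x & ~y) & ~z) | ((x & y) & z)

Collect the rows where f=1 — (0,0,0), (1,1,1) — and write one minterm per row: ¬x·¬y·¬z, x·y·z. Their union (logical OR) reproduces the table exactly.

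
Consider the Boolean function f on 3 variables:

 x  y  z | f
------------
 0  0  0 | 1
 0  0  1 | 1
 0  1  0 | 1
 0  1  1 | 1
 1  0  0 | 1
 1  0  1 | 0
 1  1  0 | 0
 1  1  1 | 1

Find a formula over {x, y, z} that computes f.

f is 0 on only 2 rows — (1,0,1), (1,1,0). Writing each as a minterm (x·¬y·z, x·y·¬z) and OR-ing them characterizes exactly where f=0, so f is the negation of that disjunction.

f(x, y, z) = NOT (((x AND NOT y) AND z) OR ((x AND y) AND NOT z))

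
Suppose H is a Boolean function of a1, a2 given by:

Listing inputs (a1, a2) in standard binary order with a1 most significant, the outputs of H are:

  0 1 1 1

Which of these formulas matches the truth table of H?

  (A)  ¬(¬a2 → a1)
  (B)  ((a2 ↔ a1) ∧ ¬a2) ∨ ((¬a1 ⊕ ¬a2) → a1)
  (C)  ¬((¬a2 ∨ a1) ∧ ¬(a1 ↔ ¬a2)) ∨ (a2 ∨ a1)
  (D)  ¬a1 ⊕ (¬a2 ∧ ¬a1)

(A) fails at (0,0): the formula yields 1, H is 0.
(B) fails at (0,0): the formula yields 1, H is 0.
(D) fails at (1,0): the formula yields 0, H is 1.
Only (C) survives; checking it on all 4 rows confirms it matches H.

C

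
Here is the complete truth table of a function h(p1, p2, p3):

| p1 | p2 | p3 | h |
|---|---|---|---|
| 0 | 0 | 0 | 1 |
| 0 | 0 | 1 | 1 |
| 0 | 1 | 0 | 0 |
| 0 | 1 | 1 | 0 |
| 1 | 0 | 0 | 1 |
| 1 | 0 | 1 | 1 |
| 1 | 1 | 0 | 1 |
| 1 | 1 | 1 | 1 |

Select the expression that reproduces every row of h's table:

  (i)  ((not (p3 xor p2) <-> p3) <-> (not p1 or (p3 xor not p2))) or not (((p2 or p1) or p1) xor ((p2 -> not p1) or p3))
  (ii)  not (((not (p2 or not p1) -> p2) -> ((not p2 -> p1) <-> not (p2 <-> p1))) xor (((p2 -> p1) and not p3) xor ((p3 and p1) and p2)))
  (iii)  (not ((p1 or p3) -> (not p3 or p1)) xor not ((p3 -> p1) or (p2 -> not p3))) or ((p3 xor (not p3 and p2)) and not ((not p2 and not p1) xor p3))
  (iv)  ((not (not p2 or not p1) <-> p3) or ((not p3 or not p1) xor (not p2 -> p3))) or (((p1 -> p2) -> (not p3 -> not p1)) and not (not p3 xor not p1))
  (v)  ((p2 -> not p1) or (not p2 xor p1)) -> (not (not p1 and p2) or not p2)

(i) disagrees with h on (0,0,0) (formula → 0, table → 1); rule it out.
(ii) disagrees with h on (0,0,1) (formula → 0, table → 1); rule it out.
(iii) disagrees with h on (0,0,0) (formula → 0, table → 1); rule it out.
(iv) disagrees with h on (0,0,1) (formula → 0, table → 1); rule it out.
That leaves (v). Evaluating it on every row reproduces the table of h exactly.

v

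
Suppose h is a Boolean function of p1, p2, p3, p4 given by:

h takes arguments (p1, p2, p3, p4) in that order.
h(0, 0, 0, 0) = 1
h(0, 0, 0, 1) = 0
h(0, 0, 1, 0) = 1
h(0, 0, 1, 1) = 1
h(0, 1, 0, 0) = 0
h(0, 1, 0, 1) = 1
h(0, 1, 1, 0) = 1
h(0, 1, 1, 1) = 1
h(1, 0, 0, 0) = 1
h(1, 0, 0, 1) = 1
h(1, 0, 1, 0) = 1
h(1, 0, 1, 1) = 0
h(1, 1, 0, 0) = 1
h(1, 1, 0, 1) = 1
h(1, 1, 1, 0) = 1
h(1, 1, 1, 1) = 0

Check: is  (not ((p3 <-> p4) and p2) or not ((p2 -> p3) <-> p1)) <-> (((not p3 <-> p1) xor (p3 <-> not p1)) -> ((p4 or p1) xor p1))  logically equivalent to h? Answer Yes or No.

No

Check the formula against h row by row:
  p1=0, p2=0, p3=0, p4=0: formula gives 1, h = 1 ✓
  p1=0, p2=0, p3=0, p4=1: formula gives 1, but h = 0 ✗
Since they disagree at (0,0,0,1), the expression is not a correct formula for h.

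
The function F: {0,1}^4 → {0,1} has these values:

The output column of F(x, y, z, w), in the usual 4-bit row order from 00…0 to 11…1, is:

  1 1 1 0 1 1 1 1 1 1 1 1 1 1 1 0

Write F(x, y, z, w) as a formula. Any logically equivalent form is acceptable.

The 0-rows are (0,0,1,1), (1,1,1,1). Take each as a conjunction (¬x·¬y·z·w, x·y·z·w), form their disjunction, and complement — that gives a formula that is 1 everywhere F is.

F(x, y, z, w) = ~((((~x & ~y) & z) & w) | (((x & y) & z) & w))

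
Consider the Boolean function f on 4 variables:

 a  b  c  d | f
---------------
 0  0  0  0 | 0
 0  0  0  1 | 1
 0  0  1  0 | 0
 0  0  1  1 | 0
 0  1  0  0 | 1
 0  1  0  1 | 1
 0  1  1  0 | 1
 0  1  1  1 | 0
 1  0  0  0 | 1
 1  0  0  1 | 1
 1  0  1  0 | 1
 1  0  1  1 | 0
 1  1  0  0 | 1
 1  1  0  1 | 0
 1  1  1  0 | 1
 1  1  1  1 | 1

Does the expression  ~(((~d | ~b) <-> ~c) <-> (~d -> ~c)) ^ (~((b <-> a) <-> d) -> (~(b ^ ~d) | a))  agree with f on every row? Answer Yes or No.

Test each input against both f and the formula:
  a=0, b=0, c=0, d=0: formula gives 0, f = 0 ✓
  a=0, b=0, c=0, d=1: formula gives 1, f = 1 ✓
  a=0, b=0, c=1, d=0: formula gives 0, f = 0 ✓
  a=0, b=0, c=1, d=1: formula gives 0, f = 0 ✓
  … (the remaining 12 rows also agree.)
No disagreement on any input; they are logically equivalent.

Yes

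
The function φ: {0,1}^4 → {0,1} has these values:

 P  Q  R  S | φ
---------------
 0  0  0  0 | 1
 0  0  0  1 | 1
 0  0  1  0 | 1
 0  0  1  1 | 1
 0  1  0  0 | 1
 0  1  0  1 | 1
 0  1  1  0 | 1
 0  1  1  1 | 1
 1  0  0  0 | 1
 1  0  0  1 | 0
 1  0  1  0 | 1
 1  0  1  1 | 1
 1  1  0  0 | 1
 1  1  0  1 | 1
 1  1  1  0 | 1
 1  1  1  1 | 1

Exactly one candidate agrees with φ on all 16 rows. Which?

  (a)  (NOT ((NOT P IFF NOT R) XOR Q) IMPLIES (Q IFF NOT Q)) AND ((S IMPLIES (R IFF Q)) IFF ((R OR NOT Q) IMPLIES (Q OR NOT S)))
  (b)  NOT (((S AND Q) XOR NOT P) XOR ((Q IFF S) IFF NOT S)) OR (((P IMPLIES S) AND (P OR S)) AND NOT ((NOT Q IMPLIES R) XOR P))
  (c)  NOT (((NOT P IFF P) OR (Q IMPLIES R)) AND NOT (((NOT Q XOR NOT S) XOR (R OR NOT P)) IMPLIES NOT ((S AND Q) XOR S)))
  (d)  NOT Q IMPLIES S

(a) fails at (0,0,0,1): the formula yields 0, φ is 1.
(b) fails at (0,1,0,0): the formula yields 0, φ is 1.
(d) fails at (0,0,0,0): the formula yields 0, φ is 1.
(c) is the remaining candidate, and it agrees with φ on all 16 inputs.

c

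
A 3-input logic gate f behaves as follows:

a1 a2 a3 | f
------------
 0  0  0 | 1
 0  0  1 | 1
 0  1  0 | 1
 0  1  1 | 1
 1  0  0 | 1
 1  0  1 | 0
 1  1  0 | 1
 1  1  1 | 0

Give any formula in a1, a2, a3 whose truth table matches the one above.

There are just 2 zero rows: (1,0,1), (1,1,1). Their minterms are a1·¬a2·a3, a1·a2·a3; the OR of those covers precisely the 0-outputs, and negating it yields f.

f(a1, a2, a3) = NOT (((a1 AND NOT a2) AND a3) OR ((a1 AND a2) AND a3))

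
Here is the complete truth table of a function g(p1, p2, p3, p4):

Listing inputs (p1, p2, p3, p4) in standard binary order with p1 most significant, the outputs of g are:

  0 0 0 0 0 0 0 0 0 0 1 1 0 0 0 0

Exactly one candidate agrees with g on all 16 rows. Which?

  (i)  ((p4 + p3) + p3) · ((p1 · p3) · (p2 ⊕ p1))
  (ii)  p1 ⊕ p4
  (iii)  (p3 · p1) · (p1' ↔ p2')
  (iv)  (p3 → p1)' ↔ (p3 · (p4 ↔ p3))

i

(ii) fails at (0,0,0,1): the formula yields 1, g is 0.
(iii) fails at (1,0,1,0): the formula yields 0, g is 1.
(iv) fails at (0,0,0,0): the formula yields 1, g is 0.
That leaves (i). Evaluating it on every row reproduces the table of g exactly.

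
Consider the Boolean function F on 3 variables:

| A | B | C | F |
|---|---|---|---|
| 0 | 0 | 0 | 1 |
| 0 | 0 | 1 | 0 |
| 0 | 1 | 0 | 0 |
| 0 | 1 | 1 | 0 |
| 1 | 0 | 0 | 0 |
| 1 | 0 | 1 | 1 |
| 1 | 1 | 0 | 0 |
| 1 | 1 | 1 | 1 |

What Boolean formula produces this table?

F=1 on 3 inputs: (0,0,0), (1,0,1), (1,1,1). Reading each as a conjunction of literals (¬A·¬B·¬C, A·¬B·C, A·B·C) and taking the OR gives the canonical DNF.

F(A, B, C) = (((NOT A AND NOT B) AND NOT C) OR ((A AND NOT B) AND C)) OR ((A AND B) AND C)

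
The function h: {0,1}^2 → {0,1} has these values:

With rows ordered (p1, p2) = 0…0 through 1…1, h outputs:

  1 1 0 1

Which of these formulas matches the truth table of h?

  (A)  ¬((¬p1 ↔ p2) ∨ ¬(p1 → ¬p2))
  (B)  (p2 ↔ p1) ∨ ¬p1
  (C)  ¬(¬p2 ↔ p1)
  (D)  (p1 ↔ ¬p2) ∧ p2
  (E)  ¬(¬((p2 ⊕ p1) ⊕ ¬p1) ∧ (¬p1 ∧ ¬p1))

(A): at (0,1) it gives 0, but h = 1 — eliminated.
(C): at (0,1) it gives 0, but h = 1 — eliminated.
(D): at (0,0) it gives 0, but h = 1 — eliminated.
(E): at (0,1) it gives 0, but h = 1 — eliminated.
(B) is the remaining candidate, and it agrees with h on all 4 inputs.

B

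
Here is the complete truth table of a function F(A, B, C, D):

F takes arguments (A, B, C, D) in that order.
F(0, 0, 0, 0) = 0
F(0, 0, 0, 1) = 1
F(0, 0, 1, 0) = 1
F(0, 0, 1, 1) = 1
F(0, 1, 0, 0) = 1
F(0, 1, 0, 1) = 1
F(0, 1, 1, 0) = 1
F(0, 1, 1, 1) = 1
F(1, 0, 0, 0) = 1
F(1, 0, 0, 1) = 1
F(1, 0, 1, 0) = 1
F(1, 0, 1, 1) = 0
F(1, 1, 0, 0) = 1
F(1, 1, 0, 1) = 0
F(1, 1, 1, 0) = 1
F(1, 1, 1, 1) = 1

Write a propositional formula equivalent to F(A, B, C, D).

F is 0 on only 3 rows — (0,0,0,0), (1,0,1,1), (1,1,0,1). Writing each as a minterm (¬A·¬B·¬C·¬D, A·¬B·C·D, A·B·¬C·D) and OR-ing them characterizes exactly where F=0, so F is the negation of that disjunction.

F(A, B, C, D) = (((((A' · B') · C') · D') + (((A · B') · C) · D)) + (((A · B) · C') · D))'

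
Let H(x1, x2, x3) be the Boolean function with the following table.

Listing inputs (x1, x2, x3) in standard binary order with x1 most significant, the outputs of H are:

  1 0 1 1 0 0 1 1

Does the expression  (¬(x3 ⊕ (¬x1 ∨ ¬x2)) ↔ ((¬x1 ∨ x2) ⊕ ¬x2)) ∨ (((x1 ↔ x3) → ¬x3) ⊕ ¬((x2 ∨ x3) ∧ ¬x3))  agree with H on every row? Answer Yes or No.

Check the formula against H row by row:
  x1=0, x2=0, x3=0: formula gives 1, H = 1 ✓
  x1=0, x2=0, x3=1: formula gives 0, H = 0 ✓
  x1=0, x2=1, x3=0: formula gives 1, H = 1 ✓
  x1=0, x2=1, x3=1: formula gives 1, H = 1 ✓
  x1=1, x2=0, x3=0: formula gives 0, H = 0 ✓
  x1=1, x2=0, x3=1: formula gives 1, but H = 0 ✗
Since they disagree at (1,0,1), the expression is not a correct formula for H.

No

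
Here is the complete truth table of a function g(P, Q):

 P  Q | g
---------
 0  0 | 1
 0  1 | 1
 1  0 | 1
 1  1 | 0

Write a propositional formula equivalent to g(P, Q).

g(P, Q) = (P · Q)'

The output is 0 only when every input is 1 — NAND of all inputs.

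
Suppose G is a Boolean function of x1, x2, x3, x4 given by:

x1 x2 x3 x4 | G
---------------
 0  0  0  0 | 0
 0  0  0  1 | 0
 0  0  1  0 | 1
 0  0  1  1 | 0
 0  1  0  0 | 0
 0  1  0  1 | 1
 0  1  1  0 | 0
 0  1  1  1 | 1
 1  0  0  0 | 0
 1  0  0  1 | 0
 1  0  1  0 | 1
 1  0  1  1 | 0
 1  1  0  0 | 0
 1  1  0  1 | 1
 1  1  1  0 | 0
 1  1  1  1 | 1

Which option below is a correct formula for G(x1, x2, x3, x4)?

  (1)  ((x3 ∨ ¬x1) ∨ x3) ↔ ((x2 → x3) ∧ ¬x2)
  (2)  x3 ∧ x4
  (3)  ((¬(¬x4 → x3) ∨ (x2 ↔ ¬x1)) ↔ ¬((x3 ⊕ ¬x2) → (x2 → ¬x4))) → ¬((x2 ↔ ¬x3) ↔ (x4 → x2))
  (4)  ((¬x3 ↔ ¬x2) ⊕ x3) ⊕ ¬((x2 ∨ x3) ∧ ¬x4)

4

(1): at (0,0,0,0) it gives 1, but G = 0 — eliminated.
(2): at (0,0,1,0) it gives 0, but G = 1 — eliminated.
(3): at (0,0,0,0) it gives 1, but G = 0 — eliminated.
Only (4) survives; checking it on all 16 rows confirms it matches G.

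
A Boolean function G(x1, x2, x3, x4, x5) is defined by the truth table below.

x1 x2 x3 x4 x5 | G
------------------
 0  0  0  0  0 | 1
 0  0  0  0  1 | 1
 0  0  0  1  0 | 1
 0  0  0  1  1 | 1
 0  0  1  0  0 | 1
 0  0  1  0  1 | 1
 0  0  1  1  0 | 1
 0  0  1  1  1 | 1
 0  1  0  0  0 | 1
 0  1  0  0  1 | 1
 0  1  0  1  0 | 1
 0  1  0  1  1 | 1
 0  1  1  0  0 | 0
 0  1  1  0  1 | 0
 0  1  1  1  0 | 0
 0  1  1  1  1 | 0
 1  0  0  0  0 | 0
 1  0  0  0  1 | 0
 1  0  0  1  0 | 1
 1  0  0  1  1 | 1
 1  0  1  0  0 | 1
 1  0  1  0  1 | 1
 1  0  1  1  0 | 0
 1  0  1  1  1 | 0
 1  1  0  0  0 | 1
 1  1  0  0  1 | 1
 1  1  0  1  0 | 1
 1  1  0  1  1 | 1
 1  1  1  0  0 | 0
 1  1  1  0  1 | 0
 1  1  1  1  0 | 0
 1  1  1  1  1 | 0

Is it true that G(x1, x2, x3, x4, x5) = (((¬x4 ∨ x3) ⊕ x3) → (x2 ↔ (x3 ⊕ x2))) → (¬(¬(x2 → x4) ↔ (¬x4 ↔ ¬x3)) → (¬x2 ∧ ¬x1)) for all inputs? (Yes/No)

Yes

Evaluate (((¬x4 ∨ x3) ⊕ x3) → (x2 ↔ (x3 ⊕ x2))) → (¬(¬(x2 → x4) ↔ (¬x4 ↔ ¬x3)) → (¬x2 ∧ ¬x1)) on each row and compare to G:
  x1=0, x2=0, x3=0, x4=0, x5=0: formula gives 1, G = 1 ✓
  x1=0, x2=0, x3=0, x4=0, x5=1: formula gives 1, G = 1 ✓
  x1=0, x2=0, x3=0, x4=1, x5=0: formula gives 1, G = 1 ✓
  x1=0, x2=0, x3=0, x4=1, x5=1: formula gives 1, G = 1 ✓
  … (the remaining 28 rows also agree.)
Every row agrees, so the formula is equivalent.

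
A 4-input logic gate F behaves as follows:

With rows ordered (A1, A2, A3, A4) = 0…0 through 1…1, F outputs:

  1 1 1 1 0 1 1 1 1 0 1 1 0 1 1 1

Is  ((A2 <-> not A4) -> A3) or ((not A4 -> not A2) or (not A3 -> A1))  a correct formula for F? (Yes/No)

Test each input against both F and the formula:
  A1=0, A2=0, A3=0, A4=0: formula gives 1, F = 1 ✓
  A1=0, A2=0, A3=0, A4=1: formula gives 1, F = 1 ✓
  A1=0, A2=0, A3=1, A4=0: formula gives 1, F = 1 ✓
  A1=0, A2=0, A3=1, A4=1: formula gives 1, F = 1 ✓
  …
  A1=1, A2=0, A3=0, A4=1: formula gives 1, but F = 0 ✗
Since they disagree at (1,0,0,1), the expression is not a correct formula for F.

No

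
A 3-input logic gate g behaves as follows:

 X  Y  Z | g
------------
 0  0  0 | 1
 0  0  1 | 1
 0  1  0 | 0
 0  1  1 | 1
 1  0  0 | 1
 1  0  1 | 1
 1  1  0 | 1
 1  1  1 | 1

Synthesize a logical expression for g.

g(X, Y, Z) = ((X' · Y) · Z')'

Only row (0,1,0) gives 0. So g is 1 everywhere except there — the complement of the minterm ¬X·Y·¬Z.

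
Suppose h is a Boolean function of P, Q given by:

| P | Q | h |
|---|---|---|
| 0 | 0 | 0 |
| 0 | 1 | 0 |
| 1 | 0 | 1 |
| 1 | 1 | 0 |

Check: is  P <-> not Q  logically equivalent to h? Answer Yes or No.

Test each input against both h and the formula:
  P=0, Q=0: formula gives 0, h = 0 ✓
  P=0, Q=1: formula gives 1, but h = 0 ✗
Row (0,1) is a counterexample, so the formula is not equivalent to h.

No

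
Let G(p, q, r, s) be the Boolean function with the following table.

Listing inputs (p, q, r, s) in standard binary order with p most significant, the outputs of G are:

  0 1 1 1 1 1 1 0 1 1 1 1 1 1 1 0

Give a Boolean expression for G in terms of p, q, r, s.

G(p, q, r, s) = NOT (((((NOT p AND NOT q) AND NOT r) AND NOT s) OR (((NOT p AND q) AND r) AND s)) OR (((p AND q) AND r) AND s))

The 0-rows are (0,0,0,0), (0,1,1,1), (1,1,1,1). Take each as a conjunction (¬p·¬q·¬r·¬s, ¬p·q·r·s, p·q·r·s), form their disjunction, and complement — that gives a formula that is 1 everywhere G is.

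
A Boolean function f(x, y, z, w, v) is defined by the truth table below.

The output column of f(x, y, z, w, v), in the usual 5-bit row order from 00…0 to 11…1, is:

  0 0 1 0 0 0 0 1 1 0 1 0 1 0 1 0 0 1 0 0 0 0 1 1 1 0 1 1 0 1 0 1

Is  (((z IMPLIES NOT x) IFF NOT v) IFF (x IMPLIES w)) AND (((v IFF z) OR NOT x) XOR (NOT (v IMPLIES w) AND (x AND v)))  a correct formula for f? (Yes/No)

No

Check the formula against f row by row:
  x=0, y=0, z=0, w=0, v=0: formula gives 1, but f = 0 ✗
A single disagreement suffices: at (0,0,0,0,0) they differ, so the formula does not compute f.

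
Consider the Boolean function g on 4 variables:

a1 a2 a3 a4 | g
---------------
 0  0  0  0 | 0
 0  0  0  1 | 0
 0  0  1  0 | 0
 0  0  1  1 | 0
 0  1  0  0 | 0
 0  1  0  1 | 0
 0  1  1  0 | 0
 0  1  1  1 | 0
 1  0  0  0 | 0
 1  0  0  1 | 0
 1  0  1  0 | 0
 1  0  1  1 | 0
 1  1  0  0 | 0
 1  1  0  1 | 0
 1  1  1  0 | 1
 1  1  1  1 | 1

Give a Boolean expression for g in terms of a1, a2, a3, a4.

Collect the rows where g=1 — (1,1,1,0), (1,1,1,1) — and write one minterm per row: a1·a2·a3·¬a4, a1·a2·a3·a4. Their union (logical OR) reproduces the table exactly.

g(a1, a2, a3, a4) = (((a1 and a2) and a3) and not a4) or (((a1 and a2) and a3) and a4)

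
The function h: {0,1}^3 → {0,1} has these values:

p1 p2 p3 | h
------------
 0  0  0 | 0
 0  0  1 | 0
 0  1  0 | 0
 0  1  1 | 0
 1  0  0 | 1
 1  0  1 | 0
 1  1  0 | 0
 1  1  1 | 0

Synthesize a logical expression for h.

h is 1 on exactly one input, (1,0,0), whose minterm is p1·¬p2·¬p3. So h is just that conjunction.

h(p1, p2, p3) = (p1 ∧ ¬p2) ∧ ¬p3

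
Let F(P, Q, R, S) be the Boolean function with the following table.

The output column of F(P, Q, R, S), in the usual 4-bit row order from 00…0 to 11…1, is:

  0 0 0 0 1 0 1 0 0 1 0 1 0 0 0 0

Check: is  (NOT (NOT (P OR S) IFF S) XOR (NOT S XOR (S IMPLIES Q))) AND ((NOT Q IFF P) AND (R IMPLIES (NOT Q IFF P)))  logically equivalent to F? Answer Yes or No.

Yes

Test each input against both F and the formula:
  P=0, Q=0, R=0, S=0: formula gives 0, F = 0 ✓
  P=0, Q=0, R=0, S=1: formula gives 0, F = 0 ✓
  P=0, Q=0, R=1, S=0: formula gives 0, F = 0 ✓
  P=0, Q=0, R=1, S=1: formula gives 0, F = 0 ✓
  … (the remaining 12 rows also agree.)
All 16 rows match — the expression computes F exactly.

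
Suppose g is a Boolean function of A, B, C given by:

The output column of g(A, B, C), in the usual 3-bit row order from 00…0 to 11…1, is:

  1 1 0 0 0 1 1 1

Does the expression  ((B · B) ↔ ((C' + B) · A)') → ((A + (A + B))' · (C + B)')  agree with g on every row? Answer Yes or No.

Check the formula against g row by row:
  A=0, B=0, C=0: formula gives 1, g = 1 ✓
  A=0, B=0, C=1: formula gives 1, g = 1 ✓
  A=0, B=1, C=0: formula gives 0, g = 0 ✓
  A=0, B=1, C=1: formula gives 0, g = 0 ✓
  A=1, B=0, C=0: formula gives 0, g = 0 ✓
  … (the remaining 3 rows also agree.)
No disagreement on any input; they are logically equivalent.

Yes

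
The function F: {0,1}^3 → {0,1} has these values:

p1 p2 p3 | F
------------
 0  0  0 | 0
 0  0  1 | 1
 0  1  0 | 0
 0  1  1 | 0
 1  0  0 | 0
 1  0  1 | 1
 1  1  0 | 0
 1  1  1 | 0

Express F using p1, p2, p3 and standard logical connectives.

Collect the rows where F=1 — (0,0,1), (1,0,1) — and write one minterm per row: ¬p1·¬p2·p3, p1·¬p2·p3. Their union (logical OR) reproduces the table exactly.

F(p1, p2, p3) = ((~p1 & ~p2) & p3) | ((p1 & ~p2) & p3)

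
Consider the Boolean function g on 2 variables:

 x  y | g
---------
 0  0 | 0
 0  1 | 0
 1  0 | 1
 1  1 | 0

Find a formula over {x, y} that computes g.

1 only at (1,0): x AND NOT y.

g(x, y) = x ∧ ¬y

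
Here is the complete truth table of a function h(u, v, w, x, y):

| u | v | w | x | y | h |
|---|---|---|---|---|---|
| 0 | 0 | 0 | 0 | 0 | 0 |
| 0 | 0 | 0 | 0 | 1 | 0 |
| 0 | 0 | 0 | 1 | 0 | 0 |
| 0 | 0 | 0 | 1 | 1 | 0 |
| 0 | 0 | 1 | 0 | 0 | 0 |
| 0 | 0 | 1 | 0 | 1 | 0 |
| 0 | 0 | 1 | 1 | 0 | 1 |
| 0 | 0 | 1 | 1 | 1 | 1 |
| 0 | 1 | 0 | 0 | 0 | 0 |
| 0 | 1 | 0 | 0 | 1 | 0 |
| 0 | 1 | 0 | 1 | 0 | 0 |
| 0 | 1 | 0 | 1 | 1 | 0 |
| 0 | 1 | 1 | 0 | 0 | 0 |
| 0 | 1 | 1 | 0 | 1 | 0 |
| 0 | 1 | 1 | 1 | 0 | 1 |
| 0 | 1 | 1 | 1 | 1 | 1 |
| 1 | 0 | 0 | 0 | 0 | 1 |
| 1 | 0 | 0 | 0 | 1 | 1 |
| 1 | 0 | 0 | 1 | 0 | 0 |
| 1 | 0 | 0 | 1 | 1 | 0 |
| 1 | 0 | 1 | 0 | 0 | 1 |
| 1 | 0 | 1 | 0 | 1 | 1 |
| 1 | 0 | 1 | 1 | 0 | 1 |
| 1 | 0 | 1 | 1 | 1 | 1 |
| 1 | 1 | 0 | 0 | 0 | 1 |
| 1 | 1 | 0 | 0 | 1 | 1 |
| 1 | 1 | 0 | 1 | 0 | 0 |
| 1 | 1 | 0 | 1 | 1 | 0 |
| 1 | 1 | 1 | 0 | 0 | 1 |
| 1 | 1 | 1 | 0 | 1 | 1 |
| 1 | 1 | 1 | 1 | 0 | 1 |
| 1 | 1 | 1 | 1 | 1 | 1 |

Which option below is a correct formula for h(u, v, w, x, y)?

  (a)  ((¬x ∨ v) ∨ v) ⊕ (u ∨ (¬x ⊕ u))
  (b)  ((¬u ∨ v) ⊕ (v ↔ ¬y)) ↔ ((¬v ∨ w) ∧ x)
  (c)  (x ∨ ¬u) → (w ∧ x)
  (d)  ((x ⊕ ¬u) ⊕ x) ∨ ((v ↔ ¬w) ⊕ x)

(a): at (0,0,1,1,0) it gives 0, but h = 1 — eliminated.
(b): at (0,0,0,0,1) it gives 1, but h = 0 — eliminated.
(d): at (0,0,0,0,0) it gives 1, but h = 0 — eliminated.
(c) is the remaining candidate, and it agrees with h on all 32 inputs.

c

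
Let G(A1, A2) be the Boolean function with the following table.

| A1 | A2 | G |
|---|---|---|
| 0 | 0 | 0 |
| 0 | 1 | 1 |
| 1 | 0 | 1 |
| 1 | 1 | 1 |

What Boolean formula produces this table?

G(A1, A2) = A1 + A2

The output is 1 whenever at least one input is 1 — the OR of all inputs.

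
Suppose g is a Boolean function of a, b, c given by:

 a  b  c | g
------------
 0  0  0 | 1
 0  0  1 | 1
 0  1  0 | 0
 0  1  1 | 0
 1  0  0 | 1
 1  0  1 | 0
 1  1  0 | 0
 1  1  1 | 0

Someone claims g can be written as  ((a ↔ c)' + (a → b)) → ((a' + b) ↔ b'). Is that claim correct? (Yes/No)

Evaluate ((a ↔ c)' + (a → b)) → ((a' + b) ↔ b') on each row and compare to g:
  a=0, b=0, c=0: formula gives 1, g = 1 ✓
  a=0, b=0, c=1: formula gives 1, g = 1 ✓
  a=0, b=1, c=0: formula gives 0, g = 0 ✓
  a=0, b=1, c=1: formula gives 0, g = 0 ✓
  a=1, b=0, c=0: formula gives 0, but g = 1 ✗
A single disagreement suffices: at (1,0,0) they differ, so the formula does not compute g.

No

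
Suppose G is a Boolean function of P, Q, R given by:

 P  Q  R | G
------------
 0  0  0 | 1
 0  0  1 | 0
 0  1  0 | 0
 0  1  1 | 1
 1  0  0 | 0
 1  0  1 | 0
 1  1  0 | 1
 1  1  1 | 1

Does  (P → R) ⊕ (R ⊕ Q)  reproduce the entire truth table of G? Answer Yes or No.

Yes

Check the formula against G row by row:
  P=0, Q=0, R=0: formula gives 1, G = 1 ✓
  P=0, Q=0, R=1: formula gives 0, G = 0 ✓
  P=0, Q=1, R=0: formula gives 0, G = 0 ✓
  P=0, Q=1, R=1: formula gives 1, G = 1 ✓
  P=1, Q=0, R=0: formula gives 0, G = 0 ✓
  …and likewise for the remaining 3 rows.
No disagreement on any input; they are logically equivalent.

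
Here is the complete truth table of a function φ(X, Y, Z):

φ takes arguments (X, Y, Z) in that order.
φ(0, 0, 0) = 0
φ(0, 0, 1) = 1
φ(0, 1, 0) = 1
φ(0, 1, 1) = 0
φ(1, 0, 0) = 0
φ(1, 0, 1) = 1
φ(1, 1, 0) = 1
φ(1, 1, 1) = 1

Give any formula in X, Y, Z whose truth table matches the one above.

There are just 3 zero rows: (0,0,0), (0,1,1), (1,0,0). Their minterms are ¬X·¬Y·¬Z, ¬X·Y·Z, X·¬Y·¬Z; the OR of those covers precisely the 0-outputs, and negating it yields φ.

φ(X, Y, Z) = ~((((~X & ~Y) & ~Z) | ((~X & Y) & Z)) | ((X & ~Y) & ~Z))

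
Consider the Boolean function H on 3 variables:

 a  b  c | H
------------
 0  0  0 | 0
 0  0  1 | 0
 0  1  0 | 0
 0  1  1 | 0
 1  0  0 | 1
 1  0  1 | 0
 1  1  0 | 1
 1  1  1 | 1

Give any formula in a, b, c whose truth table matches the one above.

H(a, b, c) = (((a AND NOT b) AND NOT c) OR ((a AND b) AND NOT c)) OR ((a AND b) AND c)

Collect the rows where H=1 — (1,0,0), (1,1,0), (1,1,1) — and write one minterm per row: a·¬b·¬c, a·b·¬c, a·b·c. Their union (logical OR) reproduces the table exactly.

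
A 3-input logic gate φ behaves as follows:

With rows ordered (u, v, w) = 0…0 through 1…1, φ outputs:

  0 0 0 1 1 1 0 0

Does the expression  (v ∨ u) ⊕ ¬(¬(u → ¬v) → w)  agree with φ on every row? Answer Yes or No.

No

Test each input against both φ and the formula:
  u=0, v=0, w=0: formula gives 0, φ = 0 ✓
  u=0, v=0, w=1: formula gives 0, φ = 0 ✓
  u=0, v=1, w=0: formula gives 1, but φ = 0 ✗
A single disagreement suffices: at (0,1,0) they differ, so the formula does not compute φ.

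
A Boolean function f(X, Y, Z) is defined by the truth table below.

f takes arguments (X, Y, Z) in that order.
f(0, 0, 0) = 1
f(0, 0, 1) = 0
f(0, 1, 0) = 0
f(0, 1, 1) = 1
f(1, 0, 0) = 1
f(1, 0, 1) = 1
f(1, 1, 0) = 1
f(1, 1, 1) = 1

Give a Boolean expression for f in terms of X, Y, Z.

f(X, Y, Z) = ¬(((¬X ∧ ¬Y) ∧ Z) ∨ ((¬X ∧ Y) ∧ ¬Z))

There are just 2 zero rows: (0,0,1), (0,1,0). Their minterms are ¬X·¬Y·Z, ¬X·Y·¬Z; the OR of those covers precisely the 0-outputs, and negating it yields f.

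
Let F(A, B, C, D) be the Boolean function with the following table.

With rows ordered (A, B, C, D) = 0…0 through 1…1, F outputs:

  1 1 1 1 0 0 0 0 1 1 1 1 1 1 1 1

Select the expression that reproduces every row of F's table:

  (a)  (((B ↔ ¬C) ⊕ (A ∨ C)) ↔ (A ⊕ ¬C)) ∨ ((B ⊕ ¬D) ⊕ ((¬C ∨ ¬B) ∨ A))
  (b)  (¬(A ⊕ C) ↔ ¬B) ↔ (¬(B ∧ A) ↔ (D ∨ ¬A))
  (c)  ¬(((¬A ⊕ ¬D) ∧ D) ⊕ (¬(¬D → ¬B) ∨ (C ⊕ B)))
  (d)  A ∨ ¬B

(a): at (0,0,0,0) it gives 0, but F = 1 — eliminated.
(b): at (0,0,1,0) it gives 0, but F = 1 — eliminated.
(c): at (0,0,0,1) it gives 0, but F = 1 — eliminated.
(d) is the remaining candidate, and it agrees with F on all 16 inputs.

d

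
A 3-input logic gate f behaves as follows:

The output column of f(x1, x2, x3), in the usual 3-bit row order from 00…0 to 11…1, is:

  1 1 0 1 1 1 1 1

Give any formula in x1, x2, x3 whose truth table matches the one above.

f is 0 on exactly one input, (0,1,0), whose minterm is ¬x1·x2·¬x3. So f is the negation of that single conjunction.

f(x1, x2, x3) = not ((not x1 and x2) and not x3)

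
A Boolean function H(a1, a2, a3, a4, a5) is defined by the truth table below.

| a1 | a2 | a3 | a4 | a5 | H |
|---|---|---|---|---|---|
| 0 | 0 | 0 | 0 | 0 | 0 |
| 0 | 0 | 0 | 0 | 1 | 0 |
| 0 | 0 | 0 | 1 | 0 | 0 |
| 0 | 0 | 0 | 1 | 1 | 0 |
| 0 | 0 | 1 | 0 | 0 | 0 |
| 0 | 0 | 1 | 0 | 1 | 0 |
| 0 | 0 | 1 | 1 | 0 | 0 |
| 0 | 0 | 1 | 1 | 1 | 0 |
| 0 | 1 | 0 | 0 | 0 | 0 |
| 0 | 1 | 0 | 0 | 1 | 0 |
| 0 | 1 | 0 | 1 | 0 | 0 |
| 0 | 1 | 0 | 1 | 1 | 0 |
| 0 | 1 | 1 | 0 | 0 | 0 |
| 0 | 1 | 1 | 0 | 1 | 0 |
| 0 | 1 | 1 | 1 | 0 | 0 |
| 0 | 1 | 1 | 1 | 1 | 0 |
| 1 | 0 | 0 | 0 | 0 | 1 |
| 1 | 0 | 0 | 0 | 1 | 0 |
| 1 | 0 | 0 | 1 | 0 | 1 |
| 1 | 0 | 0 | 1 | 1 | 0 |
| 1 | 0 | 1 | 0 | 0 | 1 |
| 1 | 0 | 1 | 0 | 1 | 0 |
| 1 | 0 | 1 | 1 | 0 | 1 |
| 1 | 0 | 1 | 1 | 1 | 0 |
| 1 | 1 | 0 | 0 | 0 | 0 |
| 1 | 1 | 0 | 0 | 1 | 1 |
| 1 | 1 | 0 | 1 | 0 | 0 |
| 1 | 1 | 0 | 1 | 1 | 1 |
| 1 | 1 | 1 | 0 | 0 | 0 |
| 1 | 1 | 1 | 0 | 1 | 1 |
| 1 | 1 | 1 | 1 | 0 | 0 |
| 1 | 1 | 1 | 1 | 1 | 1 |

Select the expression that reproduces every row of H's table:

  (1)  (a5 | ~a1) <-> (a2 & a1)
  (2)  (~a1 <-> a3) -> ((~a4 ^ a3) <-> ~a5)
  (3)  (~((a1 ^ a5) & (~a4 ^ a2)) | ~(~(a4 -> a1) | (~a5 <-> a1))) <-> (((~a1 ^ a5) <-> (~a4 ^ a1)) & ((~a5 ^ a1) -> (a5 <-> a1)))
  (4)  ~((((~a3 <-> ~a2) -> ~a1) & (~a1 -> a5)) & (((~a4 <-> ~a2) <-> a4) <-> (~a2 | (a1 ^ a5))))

(2): at (0,0,0,0,0) it gives 1, but H = 0 — eliminated.
(3): at (0,0,0,0,0) it gives 1, but H = 0 — eliminated.
(4): at (0,0,0,0,0) it gives 1, but H = 0 — eliminated.
Only (1) survives; checking it on all 32 rows confirms it matches H.

1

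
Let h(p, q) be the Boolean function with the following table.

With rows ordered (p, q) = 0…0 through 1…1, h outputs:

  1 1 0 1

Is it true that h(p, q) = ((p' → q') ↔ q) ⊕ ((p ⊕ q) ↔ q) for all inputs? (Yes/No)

Yes

Check the formula against h row by row:
  p=0, q=0: formula gives 1, h = 1 ✓
  p=0, q=1: formula gives 1, h = 1 ✓
  p=1, q=0: formula gives 0, h = 0 ✓
  p=1, q=1: formula gives 1, h = 1 ✓
All 4 rows match — the expression computes h exactly.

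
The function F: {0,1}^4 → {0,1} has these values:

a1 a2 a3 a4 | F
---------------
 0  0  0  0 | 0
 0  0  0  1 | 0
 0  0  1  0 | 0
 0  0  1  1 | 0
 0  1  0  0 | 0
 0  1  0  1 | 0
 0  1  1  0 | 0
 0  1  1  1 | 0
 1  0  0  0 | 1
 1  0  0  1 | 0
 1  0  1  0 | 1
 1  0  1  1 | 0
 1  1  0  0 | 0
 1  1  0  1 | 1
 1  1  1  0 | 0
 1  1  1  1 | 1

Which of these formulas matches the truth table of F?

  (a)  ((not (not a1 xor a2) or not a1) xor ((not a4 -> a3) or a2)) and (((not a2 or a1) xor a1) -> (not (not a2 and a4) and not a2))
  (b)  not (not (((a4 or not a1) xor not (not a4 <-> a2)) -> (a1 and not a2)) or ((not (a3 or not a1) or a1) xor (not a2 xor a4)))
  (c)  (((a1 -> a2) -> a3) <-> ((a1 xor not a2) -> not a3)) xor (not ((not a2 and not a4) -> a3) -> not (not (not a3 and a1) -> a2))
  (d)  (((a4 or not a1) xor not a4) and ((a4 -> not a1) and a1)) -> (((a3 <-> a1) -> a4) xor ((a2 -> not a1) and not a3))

(a) fails at (0,0,0,0): the formula yields 1, F is 0.
(c) fails at (0,0,0,0): the formula yields 1, F is 0.
(d) fails at (0,0,0,0): the formula yields 1, F is 0.
(b) is the remaining candidate, and it agrees with F on all 16 inputs.

b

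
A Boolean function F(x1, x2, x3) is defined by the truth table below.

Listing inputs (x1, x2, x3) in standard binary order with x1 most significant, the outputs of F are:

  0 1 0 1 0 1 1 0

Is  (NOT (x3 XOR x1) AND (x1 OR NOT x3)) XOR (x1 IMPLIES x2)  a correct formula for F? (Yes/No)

Yes

Test each input against both F and the formula:
  x1=0, x2=0, x3=0: formula gives 0, F = 0 ✓
  x1=0, x2=0, x3=1: formula gives 1, F = 1 ✓
  x1=0, x2=1, x3=0: formula gives 0, F = 0 ✓
  x1=0, x2=1, x3=1: formula gives 1, F = 1 ✓
  x1=1, x2=0, x3=0: formula gives 0, F = 0 ✓
  … (the remaining 3 rows also agree.)
All 8 rows match — the expression computes F exactly.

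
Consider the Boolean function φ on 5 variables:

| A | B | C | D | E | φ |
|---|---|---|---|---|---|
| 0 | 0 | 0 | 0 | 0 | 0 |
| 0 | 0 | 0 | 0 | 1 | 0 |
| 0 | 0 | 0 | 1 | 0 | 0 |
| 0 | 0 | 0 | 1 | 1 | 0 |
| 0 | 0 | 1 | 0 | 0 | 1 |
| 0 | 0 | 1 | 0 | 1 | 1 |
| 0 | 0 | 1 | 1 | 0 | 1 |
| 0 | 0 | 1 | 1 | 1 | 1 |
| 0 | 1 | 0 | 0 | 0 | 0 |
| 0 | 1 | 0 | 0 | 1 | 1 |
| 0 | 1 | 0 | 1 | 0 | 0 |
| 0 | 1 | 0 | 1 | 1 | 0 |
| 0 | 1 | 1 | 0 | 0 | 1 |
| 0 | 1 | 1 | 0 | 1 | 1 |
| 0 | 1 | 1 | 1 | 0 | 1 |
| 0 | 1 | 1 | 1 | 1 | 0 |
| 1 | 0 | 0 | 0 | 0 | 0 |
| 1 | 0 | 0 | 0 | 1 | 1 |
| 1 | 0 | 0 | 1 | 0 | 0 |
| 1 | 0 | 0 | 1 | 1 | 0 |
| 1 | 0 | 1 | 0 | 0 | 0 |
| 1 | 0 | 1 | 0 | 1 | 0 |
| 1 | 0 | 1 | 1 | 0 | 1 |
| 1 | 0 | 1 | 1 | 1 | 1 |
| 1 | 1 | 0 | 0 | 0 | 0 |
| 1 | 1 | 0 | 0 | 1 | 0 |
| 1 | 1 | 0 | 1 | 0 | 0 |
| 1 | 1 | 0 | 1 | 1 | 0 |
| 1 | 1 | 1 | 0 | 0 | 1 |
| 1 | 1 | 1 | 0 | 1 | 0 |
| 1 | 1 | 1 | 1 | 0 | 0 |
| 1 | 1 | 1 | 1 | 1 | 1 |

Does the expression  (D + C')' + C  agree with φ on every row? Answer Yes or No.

No

Check the formula against φ row by row:
  A=0, B=0, C=0, D=0, E=0: formula gives 0, φ = 0 ✓
  A=0, B=0, C=0, D=0, E=1: formula gives 0, φ = 0 ✓
  A=0, B=0, C=0, D=1, E=0: formula gives 0, φ = 0 ✓
  A=0, B=0, C=0, D=1, E=1: formula gives 0, φ = 0 ✓
  …
  A=0, B=1, C=0, D=0, E=1: formula gives 0, but φ = 1 ✗
Row (0,1,0,0,1) is a counterexample, so the formula is not equivalent to φ.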